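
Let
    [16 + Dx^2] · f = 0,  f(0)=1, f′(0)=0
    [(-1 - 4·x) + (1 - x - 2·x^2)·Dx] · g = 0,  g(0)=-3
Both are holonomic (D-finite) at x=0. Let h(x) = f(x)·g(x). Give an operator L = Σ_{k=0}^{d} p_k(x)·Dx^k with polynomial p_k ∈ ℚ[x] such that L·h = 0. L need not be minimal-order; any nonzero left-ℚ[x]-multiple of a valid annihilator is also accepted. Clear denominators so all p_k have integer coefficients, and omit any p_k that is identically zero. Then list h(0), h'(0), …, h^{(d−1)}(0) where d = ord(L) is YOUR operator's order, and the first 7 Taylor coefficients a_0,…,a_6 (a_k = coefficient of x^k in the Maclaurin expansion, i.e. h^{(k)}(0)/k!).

L = (-12 + 16·x + 32·x^2) + (2 + 8·x)·Dx + (-1 + x + 2·x^2)·Dx^2  (order 2).
h: a_k = -3, -3, 15, 9, 7, 25, 841/15, …
ICs: h(0) = -3, h′(0) = -3.

f: a_k = 1, 0, -8, 0, 32/3, 0, -256/45, …
g: a_k = -3, -3, -9, -15, -33, -63, -129, …
f·g: L₀ = L_f ⊗_s L_g, ord ≤ 2·1.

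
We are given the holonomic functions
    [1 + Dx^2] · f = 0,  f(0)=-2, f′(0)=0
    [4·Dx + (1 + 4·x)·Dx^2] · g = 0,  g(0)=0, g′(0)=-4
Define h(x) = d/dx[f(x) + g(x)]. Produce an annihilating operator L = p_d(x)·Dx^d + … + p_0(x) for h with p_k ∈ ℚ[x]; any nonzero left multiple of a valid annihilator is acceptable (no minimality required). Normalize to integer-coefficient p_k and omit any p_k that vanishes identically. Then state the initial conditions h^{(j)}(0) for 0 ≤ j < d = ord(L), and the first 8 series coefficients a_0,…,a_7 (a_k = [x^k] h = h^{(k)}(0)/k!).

f: a_k = -2, 0, 1, 0, -1/12, 0, 1/360, 0, …
g: a_k = 0, -4, 8, -64/3, 64, -1024/5, 2048/3, -16384/7, …
f+g: L₀ = lclm(L_f,L_g), ord ≤ 2+2.
Derive L from L₀ (diff closure).
L = (388 + 32·x + 64·x^2) + (33 + 140·x + 48·x^2 + 64·x^3)·Dx + (388 + 32·x + 64·x^2)·Dx^2 + (33 + 140·x + 48·x^2 + 64·x^3)·Dx^3  (order 3).
h: a_k = -4, 18, -64, 767/3, -1024, 245761/60, -16384, 165150719/2520, …
ICs: h(0) = -4, h′(0) = 18, h′′(0) = -128.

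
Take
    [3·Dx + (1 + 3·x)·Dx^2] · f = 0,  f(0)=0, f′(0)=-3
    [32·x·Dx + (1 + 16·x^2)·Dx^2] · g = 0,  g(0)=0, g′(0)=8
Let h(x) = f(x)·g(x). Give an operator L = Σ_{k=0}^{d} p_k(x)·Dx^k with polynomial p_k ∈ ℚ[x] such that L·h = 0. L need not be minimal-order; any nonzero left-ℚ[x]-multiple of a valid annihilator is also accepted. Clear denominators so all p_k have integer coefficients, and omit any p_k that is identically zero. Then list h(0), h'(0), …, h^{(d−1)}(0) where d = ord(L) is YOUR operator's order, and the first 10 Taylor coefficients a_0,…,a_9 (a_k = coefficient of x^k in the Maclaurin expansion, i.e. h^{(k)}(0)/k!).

f: a_k = 0, -3, 9/2, -9, 81/4, -243/5, 243/2, -2187/7, 6561/8, -2187, …
g: a_k = 0, 8, 0, -128/3, 0, 2048/5, 0, -32768/7, 0, 524288/9, …
h₀=f·g: eliminate ⇒ L₀, order ≤ 2·2.
L = (15744 + 89280·x + 811008·x^2 + 5299200·x^3 + 13271040·x^4 + 17252352·x^5 + 21233664·x^7)·Dx + (4258 + 91200·x + 775488·x^2 + 4635648·x^3 + 18247680·x^4 + 41140224·x^5 + 46448640·x^6 + 21233664·x^7 + 74317824·x^8)·Dx^2 + (492 + 12548·x + 131328·x^2 + 747968·x^3 + 3219456·x^4 + 10146816·x^5 + 21233664·x^6 + 24920064·x^7 + 21233664·x^8 + 42467328·x^9)·Dx^3 + (73 + 822·x + 6161·x^2 + 34944·x^3 + 151168·x^4 + 500736·x^5 + 1322496·x^6 + 2654208·x^7 + 3244032·x^8 + 3538944·x^9 + 5308416·x^10)·Dx^4  (order 4).
h: a_k = 0, 0, -24, 36, 56, -30, -6168/5, 9756/5, 49656/5, -398781/35, …
ICs: h(0) = 0, h′(0) = 0, h′′(0) = -48, h′′′(0) = 216.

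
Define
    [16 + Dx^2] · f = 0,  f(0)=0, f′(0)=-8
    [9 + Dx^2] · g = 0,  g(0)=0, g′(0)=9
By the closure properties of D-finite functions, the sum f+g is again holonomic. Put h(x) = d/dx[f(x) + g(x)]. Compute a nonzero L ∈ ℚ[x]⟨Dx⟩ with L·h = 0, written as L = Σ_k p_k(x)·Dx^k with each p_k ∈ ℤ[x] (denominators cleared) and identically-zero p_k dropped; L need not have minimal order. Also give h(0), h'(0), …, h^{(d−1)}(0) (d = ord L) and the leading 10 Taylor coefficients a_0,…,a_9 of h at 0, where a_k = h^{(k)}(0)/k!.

L = 144 + 25·Dx^2 + Dx^4  (order 4).
h: a_k = 1, 0, 47/2, 0, -1319/24, 0, 26207/720, 0, -465239/40320, 0, …
ICs: h(0) = 1, h′(0) = 0, h′′(0) = 47, h′′′(0) = 0.

f: a_k = 0, -8, 0, 64/3, 0, -256/15, 0, 2048/315, 0, -4096/2835, …
g: a_k = 0, 9, 0, -27/2, 0, 243/40, 0, -729/560, 0, 729/4480, …
Weyl lclm of L_f,L_g ⇒ L₀ (ord ≤ 4).
h=h₀': d/dx-closure on L₀ ⇒ L.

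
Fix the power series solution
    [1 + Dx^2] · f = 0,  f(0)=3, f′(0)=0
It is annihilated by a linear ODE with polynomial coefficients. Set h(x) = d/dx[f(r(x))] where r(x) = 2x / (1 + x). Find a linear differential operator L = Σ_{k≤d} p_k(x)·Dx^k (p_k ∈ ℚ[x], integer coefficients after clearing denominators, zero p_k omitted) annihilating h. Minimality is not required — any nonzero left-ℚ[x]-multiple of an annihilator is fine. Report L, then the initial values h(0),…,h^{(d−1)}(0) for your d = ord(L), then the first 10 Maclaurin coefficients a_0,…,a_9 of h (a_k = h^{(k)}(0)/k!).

f: a_k = 3, 0, -3/2, 0, 1/8, 0, -1/240, 0, 1/13440, 0, …
h₀=f(r): pull back L_f along r ⇒ L₀.
Differentiate: ansatz ord ≤ ord L₀ ⇒ L.
L = (10 + 12·x + 6·x^2) + (6 + 18·x + 18·x^2 + 6·x^3)·Dx + (1 + 4·x + 6·x^2 + 4·x^3 + x^4)·Dx^2  (order 2).
h: a_k = 0, -12, 36, -64, 80, -308/5, -84/5, 18832/105, -15504/35, 766252/945, …
ICs: h(0) = 0, h′(0) = -12.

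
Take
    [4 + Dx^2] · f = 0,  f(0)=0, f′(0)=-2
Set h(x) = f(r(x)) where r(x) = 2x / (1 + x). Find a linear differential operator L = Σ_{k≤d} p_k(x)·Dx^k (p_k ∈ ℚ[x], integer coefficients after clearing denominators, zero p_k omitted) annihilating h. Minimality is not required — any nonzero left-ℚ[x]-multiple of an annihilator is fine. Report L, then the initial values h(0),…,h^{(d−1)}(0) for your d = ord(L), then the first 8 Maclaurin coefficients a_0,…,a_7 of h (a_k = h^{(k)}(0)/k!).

f: a_k = 0, -2, 0, 4/3, 0, -4/15, 0, 8/315, …
Change of var in L_f (x↦r) gives L₀.
L = 16 + (2 + 6·x + 6·x^2 + 2·x^3)·Dx + (1 + 4·x + 6·x^2 + 4·x^3 + x^4)·Dx^2  (order 2).
h: a_k = 0, -4, 4, 20/3, -28, 772/15, -60, 9844/315, …
ICs: h(0) = 0, h′(0) = -4.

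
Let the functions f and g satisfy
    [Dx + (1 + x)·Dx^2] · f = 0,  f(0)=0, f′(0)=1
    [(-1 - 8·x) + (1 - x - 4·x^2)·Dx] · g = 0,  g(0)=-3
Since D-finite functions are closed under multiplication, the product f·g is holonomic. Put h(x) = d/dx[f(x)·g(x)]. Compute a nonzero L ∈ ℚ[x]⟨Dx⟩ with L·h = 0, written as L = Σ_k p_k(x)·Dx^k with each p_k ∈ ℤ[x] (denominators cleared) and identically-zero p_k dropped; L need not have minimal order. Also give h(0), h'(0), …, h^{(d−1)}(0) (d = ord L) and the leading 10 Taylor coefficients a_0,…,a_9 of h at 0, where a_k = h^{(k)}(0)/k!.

f: a_k = 0, 1, -1/2, 1/3, -1/4, 1/5, -1/6, 1/7, -1/8, 1/9, …
g: a_k = -3, -3, -15, -27, -87, -195, -543, -1323, -3495, -8787, …
Product ⇒ symmetric product L₀, ord ≤ 2.
h₀' ⇒ L via d/dx closure of L₀.
L = (236 + 648·x + 576·x^2) + (25 + 277·x + 672·x^2 + 448·x^3)·Dx + (-9 - 16·x + 45·x^2 + 116·x^3 + 64·x^4)·Dx^2  (order 2).
h: a_k = -3, -3, -87/2, -79, -1567/4, -9411/10, -13179/4, -307357/35, -7511493/280, -6191863/84, …
ICs: h(0) = -3, h′(0) = -3.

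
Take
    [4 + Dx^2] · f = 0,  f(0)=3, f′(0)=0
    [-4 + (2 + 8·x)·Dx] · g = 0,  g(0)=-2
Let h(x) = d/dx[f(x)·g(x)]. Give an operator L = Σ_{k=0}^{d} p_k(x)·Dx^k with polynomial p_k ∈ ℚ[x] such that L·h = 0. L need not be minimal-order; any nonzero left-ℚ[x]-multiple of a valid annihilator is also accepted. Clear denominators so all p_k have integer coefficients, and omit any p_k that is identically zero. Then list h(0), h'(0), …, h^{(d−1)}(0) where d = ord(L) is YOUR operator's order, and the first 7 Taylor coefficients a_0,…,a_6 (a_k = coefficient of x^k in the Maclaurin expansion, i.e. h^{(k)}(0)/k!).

L = (8 + 96·x + 256·x^2 + 256·x^3 + 256·x^4) + (2 - 48·x^2 - 64·x^3)·Dx + (1 + 10·x + 36·x^2 + 64·x^3 + 64·x^4)·Dx^2  (order 2).
h: a_k = -12, 48, 0, 128, -640, 11776/5, -132608/15, …
ICs: h(0) = -12, h′(0) = 48.

f: a_k = 3, 0, -6, 0, 2, 0, -4/15, …
g: a_k = -2, -4, 4, -8, 20, -56, 168, …
L₀ := L_f ⊗_s L_g (sym. prod.), ord ≤ 2.
h₀' ⇒ L via d/dx closure of L₀.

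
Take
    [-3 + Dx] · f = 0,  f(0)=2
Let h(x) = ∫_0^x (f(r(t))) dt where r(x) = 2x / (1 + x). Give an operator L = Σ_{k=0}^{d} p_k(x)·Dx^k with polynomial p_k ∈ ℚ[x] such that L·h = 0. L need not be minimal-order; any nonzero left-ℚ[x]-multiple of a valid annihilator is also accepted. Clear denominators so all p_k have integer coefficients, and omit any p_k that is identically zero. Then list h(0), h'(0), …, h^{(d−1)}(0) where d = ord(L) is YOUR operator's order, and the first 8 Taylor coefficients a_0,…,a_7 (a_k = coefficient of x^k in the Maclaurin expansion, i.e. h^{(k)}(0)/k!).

L = -6·Dx + (1 + 2·x + x^2)·Dx^2  (order 2).
h: a_k = 0, 2, 6, 8, 3, -12/5, -2/5, 48/35, …
ICs: h(0) = 0, h′(0) = 2.

f: a_k = 2, 6, 9, 9, 27/4, 81/20, 81/40, 243/280, …
h₀=f(r): pull back L_f along r ⇒ L₀.
h=∫₀ˣh₀: take L = L₀·Dx.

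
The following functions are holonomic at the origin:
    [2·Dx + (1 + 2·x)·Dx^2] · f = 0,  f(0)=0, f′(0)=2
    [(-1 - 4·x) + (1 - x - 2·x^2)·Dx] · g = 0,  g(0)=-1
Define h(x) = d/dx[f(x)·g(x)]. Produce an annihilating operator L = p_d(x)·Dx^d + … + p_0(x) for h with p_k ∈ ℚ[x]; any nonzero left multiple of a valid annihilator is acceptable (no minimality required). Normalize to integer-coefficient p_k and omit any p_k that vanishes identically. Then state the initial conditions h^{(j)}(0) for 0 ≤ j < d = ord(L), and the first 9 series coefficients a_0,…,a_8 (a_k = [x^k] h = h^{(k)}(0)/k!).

L = (60 + 216·x + 288·x^2) + (5 + 66·x + 240·x^2 + 224·x^3)·Dx + (-3 - 11·x + 4·x^2 + 44·x^3 + 32·x^4)·Dx^2  (order 2).
h: a_k = -2, 0, -20, -32/3, -112, -512/5, -8416/15, -4608/7, -94336/35, …
ICs: h(0) = -2, h′(0) = 0.

f: a_k = 0, 2, -2, 8/3, -4, 32/5, -32/3, 128/7, -32, …
g: a_k = -1, -1, -3, -5, -11, -21, -43, -85, -171, …
Sym-product of L_f,L_g gives L₀ (≤ ord 2).
h=h₀': d/dx-closure on L₀ ⇒ L.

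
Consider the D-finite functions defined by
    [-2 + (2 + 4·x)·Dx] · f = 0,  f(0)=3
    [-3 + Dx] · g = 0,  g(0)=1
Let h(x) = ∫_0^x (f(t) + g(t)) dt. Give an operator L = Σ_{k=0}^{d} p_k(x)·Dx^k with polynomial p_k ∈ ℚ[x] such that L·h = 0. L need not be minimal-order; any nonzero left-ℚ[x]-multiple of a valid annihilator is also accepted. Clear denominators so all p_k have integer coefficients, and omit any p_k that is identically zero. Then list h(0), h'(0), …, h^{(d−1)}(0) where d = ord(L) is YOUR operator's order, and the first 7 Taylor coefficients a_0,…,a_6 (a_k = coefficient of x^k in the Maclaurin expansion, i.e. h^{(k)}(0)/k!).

f: a_k = 3, 3, -3/2, 3/2, -15/8, 21/8, -63/16, …
g: a_k = 1, 3, 9/2, 9/2, 27/8, 81/40, 81/80, …
h₀=f+g: left-lcm gives L₀, ord ≤ 2.
h=∫h₀ ⇒ L = L₀·Dx.
L = (6 + 9·x)·Dx + (-5 - 18·x - 18·x^2)·Dx^2 + (1 + 5·x + 6·x^2)·Dx^3  (order 3).
h: a_k = 0, 4, 3, 1, 3/2, 3/10, 31/40, …
ICs: h(0) = 0, h′(0) = 4, h′′(0) = 6.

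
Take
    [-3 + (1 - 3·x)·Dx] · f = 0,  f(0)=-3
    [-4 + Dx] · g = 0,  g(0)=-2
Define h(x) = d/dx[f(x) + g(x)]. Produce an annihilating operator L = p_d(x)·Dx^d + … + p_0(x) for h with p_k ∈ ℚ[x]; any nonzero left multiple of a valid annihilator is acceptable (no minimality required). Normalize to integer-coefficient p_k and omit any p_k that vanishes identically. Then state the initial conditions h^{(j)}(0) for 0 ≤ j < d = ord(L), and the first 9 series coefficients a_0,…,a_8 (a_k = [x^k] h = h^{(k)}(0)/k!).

f: a_k = -3, -9, -27, -81, -243, -729, -2187, -6561, -19683, …
g: a_k = -2, -8, -16, -64/3, -64/3, -256/15, -512/45, -2048/315, -1024/315, …
L₀ := lclm(L_f,L_g); ord L₀ ≤ 1+1.
h=h₀': d/dx-closure on L₀ ⇒ L.
L = (60 + 144·x) + (-19 - 48·x + 72·x^2)·Dx + (1 + 3·x - 18·x^2)·Dx^2  (order 2).
h: a_k = -17, -86, -307, -3172/3, -11191/3, -197854/15, -2068763/45, -49609352/315, -167408011/315, …
ICs: h(0) = -17, h′(0) = -86.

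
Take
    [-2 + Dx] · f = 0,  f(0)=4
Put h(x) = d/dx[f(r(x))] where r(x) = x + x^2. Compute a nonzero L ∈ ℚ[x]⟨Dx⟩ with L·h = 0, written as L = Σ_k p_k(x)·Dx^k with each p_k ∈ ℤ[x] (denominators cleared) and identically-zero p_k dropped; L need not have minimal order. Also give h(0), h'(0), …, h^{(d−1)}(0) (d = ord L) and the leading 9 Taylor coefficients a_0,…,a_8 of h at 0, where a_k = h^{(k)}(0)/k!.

L = (4 + 8·x + 8·x^2) + (-1 - 2·x)·Dx  (order 1).
h: a_k = 8, 32, 64, 320/3, 416/3, 2432/15, 7424/45, 48896/315, 8384/63, …
ICs: h(0) = 8.

f: a_k = 4, 8, 8, 16/3, 8/3, 16/15, 16/45, 32/315, 8/315, …
f∘r: x↦r, Dx↦Dx/r' in L_f ⇒ L₀.
h₀' ⇒ L via d/dx closure of L₀.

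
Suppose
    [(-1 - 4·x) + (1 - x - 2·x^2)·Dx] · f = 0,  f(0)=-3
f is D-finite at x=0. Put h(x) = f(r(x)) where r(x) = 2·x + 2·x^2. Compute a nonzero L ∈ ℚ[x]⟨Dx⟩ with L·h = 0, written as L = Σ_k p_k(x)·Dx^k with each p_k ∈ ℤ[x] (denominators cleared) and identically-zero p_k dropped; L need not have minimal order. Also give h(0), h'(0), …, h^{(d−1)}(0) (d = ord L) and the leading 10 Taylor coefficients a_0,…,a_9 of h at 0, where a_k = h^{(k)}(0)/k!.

f: a_k = -3, -3, -9, -15, -33, -63, -129, -255, -513, -1023, …
L₀ from L_f via x↦r, Dx↦r'^{-1}Dx.
L = (2 + 20·x + 48·x^2 + 32·x^3) + (-1 + 2·x + 10·x^2 + 16·x^3 + 8·x^4)·Dx  (order 1).
h: a_k = -3, -6, -42, -192, -924, -4488, -21624, -104448, -504336, -2435040, …
ICs: h(0) = -3.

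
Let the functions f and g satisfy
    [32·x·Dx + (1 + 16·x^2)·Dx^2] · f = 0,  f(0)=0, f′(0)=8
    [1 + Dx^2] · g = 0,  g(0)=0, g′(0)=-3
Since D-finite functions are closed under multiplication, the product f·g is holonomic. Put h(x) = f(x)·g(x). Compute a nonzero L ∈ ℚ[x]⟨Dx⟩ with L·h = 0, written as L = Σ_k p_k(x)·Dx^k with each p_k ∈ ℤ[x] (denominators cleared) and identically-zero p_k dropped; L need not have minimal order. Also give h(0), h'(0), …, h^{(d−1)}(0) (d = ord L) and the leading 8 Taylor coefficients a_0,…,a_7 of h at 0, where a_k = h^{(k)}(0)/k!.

f: a_k = 0, 8, 0, -128/3, 0, 2048/5, 0, -32768/7, …
g: a_k = 0, -3, 0, 1/2, 0, -1/40, 0, 1/1680, …
Product ⇒ symmetric product L₀, ord ≤ 4.
L = (1105 + 51776·x^2 + 22016·x^4 + 16384·x^6 + 65536·x^8) + (2112·x + 35840·x^3 + 49152·x^5 + 262144·x^7)·Dx + (1122 + 52352·x^2 + 27648·x^4 + 32768·x^6 + 131072·x^8)·Dx^2 + (2112·x + 35840·x^3 + 49152·x^5 + 262144·x^7)·Dx^3 + (17 + 576·x^2 + 5632·x^4 + 16384·x^6 + 65536·x^8)·Dx^4  (order 4).
h: a_k = 0, 0, -24, 0, 132, 0, -3751/3, 0, …
ICs: h(0) = 0, h′(0) = 0, h′′(0) = -48, h′′′(0) = 0.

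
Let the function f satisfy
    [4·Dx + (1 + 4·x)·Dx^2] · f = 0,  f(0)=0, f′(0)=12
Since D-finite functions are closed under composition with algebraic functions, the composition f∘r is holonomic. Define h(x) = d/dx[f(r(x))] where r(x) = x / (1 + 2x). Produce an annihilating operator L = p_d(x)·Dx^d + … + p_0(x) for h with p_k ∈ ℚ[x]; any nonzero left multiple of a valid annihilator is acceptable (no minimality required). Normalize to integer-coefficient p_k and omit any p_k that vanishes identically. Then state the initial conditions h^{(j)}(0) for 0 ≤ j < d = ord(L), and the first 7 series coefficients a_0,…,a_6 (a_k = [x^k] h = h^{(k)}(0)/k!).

L = (8 + 24·x) + (1 + 8·x + 12·x^2)·Dx  (order 1).
h: a_k = 12, -96, 624, -3840, 23232, -139776, 839424, …
ICs: h(0) = 12.

f: a_k = 0, 12, -24, 64, -192, 3072/5, -2048, …
Change of var in L_f (x↦r) gives L₀.
h=h₀': d/dx-closure on L₀ ⇒ L.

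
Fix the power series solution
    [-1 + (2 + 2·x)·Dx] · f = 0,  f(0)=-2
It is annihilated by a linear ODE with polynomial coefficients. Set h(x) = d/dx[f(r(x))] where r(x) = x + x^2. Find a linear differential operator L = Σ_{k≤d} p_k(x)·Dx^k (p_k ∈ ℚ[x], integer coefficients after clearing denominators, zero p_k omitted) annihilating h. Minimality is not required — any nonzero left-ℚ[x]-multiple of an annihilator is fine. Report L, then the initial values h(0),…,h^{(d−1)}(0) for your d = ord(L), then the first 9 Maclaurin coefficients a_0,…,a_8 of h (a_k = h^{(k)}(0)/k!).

f: a_k = -2, -1, 1/4, -1/8, 5/64, -7/128, 21/512, -33/1024, 429/16384, …
L₀ from L_f via x↦r, Dx↦r'^{-1}Dx.
Derive L from L₀ (diff closure).
L = 3 + (-2 - 6·x - 6·x^2 - 4·x^3)·Dx  (order 1).
h: a_k = -1, -3/2, 9/8, -3/16, -75/128, 171/256, -147/1024, -867/2048, 17037/32768, …
ICs: h(0) = -1.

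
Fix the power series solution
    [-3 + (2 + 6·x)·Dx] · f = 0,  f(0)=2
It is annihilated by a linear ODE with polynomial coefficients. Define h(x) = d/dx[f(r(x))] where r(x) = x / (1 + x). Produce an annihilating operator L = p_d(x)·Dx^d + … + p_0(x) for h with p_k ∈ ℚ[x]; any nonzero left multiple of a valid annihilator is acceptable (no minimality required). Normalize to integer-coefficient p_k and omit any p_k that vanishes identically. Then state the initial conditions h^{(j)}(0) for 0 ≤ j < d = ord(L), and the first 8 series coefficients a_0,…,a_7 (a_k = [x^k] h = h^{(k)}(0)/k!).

L = (-7 - 16·x) + (-2 - 10·x - 8·x^2)·Dx  (order 1).
h: a_k = 3, -21/2, 261/8, -1677/16, 45345/128, -318915/256, 4608345/1024, -33903165/2048, …
ICs: h(0) = 3.

f: a_k = 2, 3, -9/4, 27/8, -405/64, 1701/128, -15309/512, 72171/1024, …
Change of var in L_f (x↦r) gives L₀.
h₀' ⇒ L via d/dx closure of L₀.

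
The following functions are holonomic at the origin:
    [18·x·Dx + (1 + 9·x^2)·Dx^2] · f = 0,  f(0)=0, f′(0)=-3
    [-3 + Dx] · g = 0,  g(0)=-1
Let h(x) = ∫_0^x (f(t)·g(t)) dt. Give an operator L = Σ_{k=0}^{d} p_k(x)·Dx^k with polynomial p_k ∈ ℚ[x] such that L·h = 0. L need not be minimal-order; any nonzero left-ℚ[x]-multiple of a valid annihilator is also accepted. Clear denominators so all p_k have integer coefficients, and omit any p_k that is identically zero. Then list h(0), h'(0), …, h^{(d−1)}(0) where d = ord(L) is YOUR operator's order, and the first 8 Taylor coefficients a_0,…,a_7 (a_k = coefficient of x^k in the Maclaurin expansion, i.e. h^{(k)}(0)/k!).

f: a_k = 0, -3, 0, 9, 0, -243/5, 0, 2187/7, …
g: a_k = -1, -3, -9/2, -9/2, -27/8, -81/40, -81/80, -243/560, …
Sym-product of L_f,L_g gives L₀ (≤ ord 2).
h=∫₀ˣh₀: take L = L₀·Dx.
L = (9 - 54·x + 81·x^2)·Dx + (-6 + 18·x - 54·x^2)·Dx^2 + (1 + 9·x^2)·Dx^3  (order 3).
h: a_k = 0, 0, 3/2, 3, 9/8, -27/10, 243/80, 891/56, …
ICs: h(0) = 0, h′(0) = 0, h′′(0) = 3.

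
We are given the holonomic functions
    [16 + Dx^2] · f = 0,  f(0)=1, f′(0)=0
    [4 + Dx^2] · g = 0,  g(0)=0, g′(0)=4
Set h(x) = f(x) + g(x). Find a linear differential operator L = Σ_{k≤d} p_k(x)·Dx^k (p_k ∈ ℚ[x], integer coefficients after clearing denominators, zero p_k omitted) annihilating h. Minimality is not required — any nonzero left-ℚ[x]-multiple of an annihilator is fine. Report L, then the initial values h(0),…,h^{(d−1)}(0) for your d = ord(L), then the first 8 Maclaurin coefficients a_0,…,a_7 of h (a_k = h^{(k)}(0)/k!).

L = 64 + 20·Dx^2 + Dx^4  (order 4).
h: a_k = 1, 4, -8, -8/3, 32/3, 8/15, -256/45, -16/315, …
ICs: h(0) = 1, h′(0) = 4, h′′(0) = -16, h′′′(0) = -16.

f: a_k = 1, 0, -8, 0, 32/3, 0, -256/45, 0, …
g: a_k = 0, 4, 0, -8/3, 0, 8/15, 0, -16/315, …
h₀=f+g: left-lcm gives L₀, ord ≤ 4.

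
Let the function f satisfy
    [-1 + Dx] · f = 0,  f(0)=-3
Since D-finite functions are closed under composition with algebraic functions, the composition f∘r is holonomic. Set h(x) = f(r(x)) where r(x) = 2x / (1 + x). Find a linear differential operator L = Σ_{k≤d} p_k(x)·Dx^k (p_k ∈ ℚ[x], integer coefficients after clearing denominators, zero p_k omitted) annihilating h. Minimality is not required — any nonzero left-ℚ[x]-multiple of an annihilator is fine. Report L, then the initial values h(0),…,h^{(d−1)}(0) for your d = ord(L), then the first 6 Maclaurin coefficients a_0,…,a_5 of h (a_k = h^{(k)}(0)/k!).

L = -2 + (1 + 2·x + x^2)·Dx  (order 1).
h: a_k = -3, -6, 0, 2, -2, 6/5, …
ICs: h(0) = -3.

f: a_k = -3, -3, -3/2, -1/2, -1/8, -1/40, …
Substitute x→r, Dx→(1/r')Dx; clear ⇒ L₀.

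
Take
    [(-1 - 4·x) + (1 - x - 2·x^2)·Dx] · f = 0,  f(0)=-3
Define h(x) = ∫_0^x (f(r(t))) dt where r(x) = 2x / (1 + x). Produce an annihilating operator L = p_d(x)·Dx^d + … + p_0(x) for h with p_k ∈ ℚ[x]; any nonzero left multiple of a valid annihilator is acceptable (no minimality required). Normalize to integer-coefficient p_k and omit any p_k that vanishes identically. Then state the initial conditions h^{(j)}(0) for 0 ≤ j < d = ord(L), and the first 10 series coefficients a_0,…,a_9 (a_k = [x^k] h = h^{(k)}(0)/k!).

L = (2 + 18·x)·Dx + (-1 - x + 9·x^2 + 9·x^3)·Dx^2  (order 2).
h: a_k = 0, -3, -3, -10, -27/2, -54, -81, -2430/7, -2187/4, -2430, …
ICs: h(0) = 0, h′(0) = -3.

f: a_k = -3, -3, -9, -15, -33, -63, -129, -255, -513, -1023, …
L₀ from L_f via x↦r, Dx↦r'^{-1}Dx.
Integrate: L := L₀·Dx.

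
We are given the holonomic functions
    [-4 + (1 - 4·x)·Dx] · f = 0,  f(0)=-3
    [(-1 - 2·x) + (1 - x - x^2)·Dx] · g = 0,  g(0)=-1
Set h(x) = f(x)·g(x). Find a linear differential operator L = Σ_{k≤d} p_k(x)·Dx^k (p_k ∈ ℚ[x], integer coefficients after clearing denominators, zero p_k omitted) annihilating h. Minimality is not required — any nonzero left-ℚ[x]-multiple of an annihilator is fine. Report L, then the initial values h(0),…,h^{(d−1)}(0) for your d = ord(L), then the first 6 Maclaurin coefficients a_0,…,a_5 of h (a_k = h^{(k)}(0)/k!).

L = (-5 + 6·x + 12·x^2) + (1 - 5·x + 3·x^2 + 4·x^3)·Dx  (order 1).
h: a_k = 3, 15, 66, 273, 1107, 4452, …
ICs: h(0) = 3.

f: a_k = -3, -12, -48, -192, -768, -3072, …
g: a_k = -1, -1, -2, -3, -5, -8, …
h₀=f·g: eliminate ⇒ L₀, order ≤ 1·1.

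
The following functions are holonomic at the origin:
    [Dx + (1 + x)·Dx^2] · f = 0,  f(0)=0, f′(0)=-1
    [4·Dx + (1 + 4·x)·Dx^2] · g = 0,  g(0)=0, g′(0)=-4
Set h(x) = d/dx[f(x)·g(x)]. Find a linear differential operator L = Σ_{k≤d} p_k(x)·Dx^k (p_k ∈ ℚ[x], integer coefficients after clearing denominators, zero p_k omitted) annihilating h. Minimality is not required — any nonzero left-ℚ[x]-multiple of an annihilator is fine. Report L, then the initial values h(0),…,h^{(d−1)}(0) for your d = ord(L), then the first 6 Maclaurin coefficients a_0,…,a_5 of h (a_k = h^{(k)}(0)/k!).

f: a_k = 0, -1, 1/2, -1/3, 1/4, -1/5, …
g: a_k = 0, -4, 8, -64/3, 64, -1024/5, …
L₀ := L_f ⊗_s L_g (sym. prod.), ord ≤ 4.
h=h₀': d/dx-closure on L₀ ⇒ L.
L = (136 + 320·x + 256·x^2) + (290 + 1464·x + 2400·x^2 + 1280·x^3)·Dx + (92 + 740·x + 1992·x^2 + 2240·x^3 + 896·x^4)·Dx^2 + (5 + 58·x + 245·x^2 + 464·x^3 + 400·x^4 + 128·x^5)·Dx^3  (order 3).
h: a_k = 0, 8, -30, 320/3, -1175/3, 22204/15, …
ICs: h(0) = 0, h′(0) = 8, h′′(0) = -60.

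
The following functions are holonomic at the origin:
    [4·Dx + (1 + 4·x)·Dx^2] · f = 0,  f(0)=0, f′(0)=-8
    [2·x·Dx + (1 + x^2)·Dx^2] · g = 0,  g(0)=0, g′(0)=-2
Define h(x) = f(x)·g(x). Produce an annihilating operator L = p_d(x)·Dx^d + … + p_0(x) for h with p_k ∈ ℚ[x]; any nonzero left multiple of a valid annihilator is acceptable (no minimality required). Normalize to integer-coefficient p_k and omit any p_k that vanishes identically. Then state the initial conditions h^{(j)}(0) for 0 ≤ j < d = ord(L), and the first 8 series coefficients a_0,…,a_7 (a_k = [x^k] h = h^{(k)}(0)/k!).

f: a_k = 0, -8, 16, -128/3, 128, -2048/5, 4096/3, -32768/7, …
g: a_k = 0, -2, 0, 2/3, 0, -2/5, 0, 2/7, …
Product ⇒ symmetric product L₀, ord ≤ 4.
L = (144 + 896·x + 560·x^2 + 2304·x^3 + 1920·x^4 + 3328·x^5 + 256·x^7)·Dx + (132 + 304·x + 2252·x^2 + 4144·x^3 + 8896·x^4 + 5952·x^5 + 8960·x^6 + 192·x^7 + 896·x^8)·Dx^2 + (72 + 376·x + 912·x^2 + 2808·x^3 + 3720·x^4 + 6288·x^5 + 3072·x^6 + 4368·x^7 + 192·x^8 + 512·x^9)·Dx^3 + (5 + 48·x + 178·x^2 + 416·x^3 + 729·x^4 + 720·x^5 + 1008·x^6 + 384·x^7 + 516·x^8 + 32·x^9 + 64·x^10)·Dx^4  (order 4).
h: a_k = 0, 0, 16, -32, 80, -736/3, 35728/45, -39776/15, …
ICs: h(0) = 0, h′(0) = 0, h′′(0) = 32, h′′′(0) = -192.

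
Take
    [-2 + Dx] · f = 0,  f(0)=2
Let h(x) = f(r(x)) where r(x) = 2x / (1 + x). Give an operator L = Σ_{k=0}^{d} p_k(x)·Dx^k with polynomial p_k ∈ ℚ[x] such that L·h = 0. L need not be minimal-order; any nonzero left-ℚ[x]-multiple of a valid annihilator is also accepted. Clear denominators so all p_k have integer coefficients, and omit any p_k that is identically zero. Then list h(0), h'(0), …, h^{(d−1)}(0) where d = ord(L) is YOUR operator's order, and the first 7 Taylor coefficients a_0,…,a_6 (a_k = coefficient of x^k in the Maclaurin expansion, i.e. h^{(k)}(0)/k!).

L = -4 + (1 + 2·x + x^2)·Dx  (order 1).
h: a_k = 2, 8, 8, -8/3, -8/3, 56/15, -88/45, …
ICs: h(0) = 2.

f: a_k = 2, 4, 4, 8/3, 4/3, 8/15, 8/45, …
Substitute x→r, Dx→(1/r')Dx; clear ⇒ L₀.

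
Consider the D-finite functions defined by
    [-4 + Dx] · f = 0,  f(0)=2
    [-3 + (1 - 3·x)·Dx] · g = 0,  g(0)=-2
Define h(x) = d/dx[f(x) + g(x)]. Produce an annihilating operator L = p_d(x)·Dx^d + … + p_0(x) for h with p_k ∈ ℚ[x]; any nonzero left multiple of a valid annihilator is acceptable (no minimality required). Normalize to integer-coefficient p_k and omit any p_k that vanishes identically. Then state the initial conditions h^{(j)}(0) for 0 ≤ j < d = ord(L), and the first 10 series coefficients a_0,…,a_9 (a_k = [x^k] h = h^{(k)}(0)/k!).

f: a_k = 2, 8, 16, 64/3, 64/3, 256/15, 512/45, 2048/315, 1024/315, 4096/2835, …
g: a_k = -2, -6, -18, -54, -162, -486, -1458, -4374, -13122, -39366, …
Sum ⇒ L₀ = lclm(L_f,L_g) in ℚ(x)⟨Dx⟩.
h₀' ⇒ L via d/dx closure of L₀.
L = (60 + 144·x) + (-19 - 48·x + 72·x^2)·Dx + (1 + 3·x - 18·x^2)·Dx^2  (order 2).
h: a_k = 2, -4, -98, -1688/3, -7034/3, -130196/15, -1375762/45, -33059248/315, -111598514/315, -3348061916/2835, …
ICs: h(0) = 2, h′(0) = -4.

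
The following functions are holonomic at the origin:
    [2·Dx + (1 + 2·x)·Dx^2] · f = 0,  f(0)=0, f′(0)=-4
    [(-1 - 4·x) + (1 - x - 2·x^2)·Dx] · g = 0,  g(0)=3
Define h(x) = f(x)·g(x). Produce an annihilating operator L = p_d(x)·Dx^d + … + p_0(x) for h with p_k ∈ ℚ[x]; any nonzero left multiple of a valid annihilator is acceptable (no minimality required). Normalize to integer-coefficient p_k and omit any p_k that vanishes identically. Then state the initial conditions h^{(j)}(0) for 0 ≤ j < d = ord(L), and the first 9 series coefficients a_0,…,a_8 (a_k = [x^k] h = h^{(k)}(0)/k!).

L = (6 + 16·x) + (14·x + 20·x^2)·Dx + (-1 - x + 4·x^2 + 4·x^3)·Dx^2  (order 2).
h: a_k = 0, -12, 0, -40, -16, -672/5, -512/5, -16832/35, -3456/7, …
ICs: h(0) = 0, h′(0) = -12.

f: a_k = 0, -4, 4, -16/3, 8, -64/5, 64/3, -256/7, 64, …
g: a_k = 3, 3, 9, 15, 33, 63, 129, 255, 513, …
h₀=f·g: eliminate ⇒ L₀, order ≤ 2·1.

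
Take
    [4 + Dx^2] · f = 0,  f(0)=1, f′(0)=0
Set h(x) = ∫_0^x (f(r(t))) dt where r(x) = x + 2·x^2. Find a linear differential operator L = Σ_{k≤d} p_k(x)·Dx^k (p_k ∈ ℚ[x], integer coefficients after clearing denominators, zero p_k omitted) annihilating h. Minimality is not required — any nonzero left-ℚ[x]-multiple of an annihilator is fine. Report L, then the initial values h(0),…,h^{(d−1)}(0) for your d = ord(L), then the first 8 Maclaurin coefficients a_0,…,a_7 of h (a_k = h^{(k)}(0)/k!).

L = (4 + 48·x + 192·x^2 + 256·x^3)·Dx - 4·Dx^2 + (1 + 4·x)·Dx^3  (order 3).
h: a_k = 0, 1, 0, -2/3, -2, -22/15, 8/9, 716/315, …
ICs: h(0) = 0, h′(0) = 1, h′′(0) = 0.

f: a_k = 1, 0, -2, 0, 2/3, 0, -4/45, 0, …
L₀ from L_f via x↦r, Dx↦r'^{-1}Dx.
Integrate: L := L₀·Dx.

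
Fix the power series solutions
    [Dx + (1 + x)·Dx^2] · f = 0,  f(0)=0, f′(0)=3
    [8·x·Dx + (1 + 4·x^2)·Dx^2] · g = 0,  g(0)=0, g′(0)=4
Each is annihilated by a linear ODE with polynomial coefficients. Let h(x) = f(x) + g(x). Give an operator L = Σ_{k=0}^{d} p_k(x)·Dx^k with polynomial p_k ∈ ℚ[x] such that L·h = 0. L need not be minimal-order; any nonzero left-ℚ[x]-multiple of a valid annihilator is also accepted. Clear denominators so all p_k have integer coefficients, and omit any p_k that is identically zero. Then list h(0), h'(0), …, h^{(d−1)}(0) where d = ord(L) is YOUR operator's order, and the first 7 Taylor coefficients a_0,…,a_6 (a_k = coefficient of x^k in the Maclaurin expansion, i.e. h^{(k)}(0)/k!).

f: a_k = 0, 3, -3/2, 1, -3/4, 3/5, -1/2, …
g: a_k = 0, 4, 0, -16/3, 0, 64/5, 0, …
Sum ⇒ L₀ = lclm(L_f,L_g) in ℚ(x)⟨Dx⟩.
L = (-8 - 24·x + 96·x^2 + 32·x^3)·Dx + (-10 - 16·x + 72·x^2 + 192·x^3 + 64·x^4)·Dx^2 + (-1 + 7·x + 8·x^2 + 32·x^3 + 48·x^4 + 16·x^5)·Dx^3  (order 3).
h: a_k = 0, 7, -3/2, -13/3, -3/4, 67/5, -1/2, …
ICs: h(0) = 0, h′(0) = 7, h′′(0) = -3.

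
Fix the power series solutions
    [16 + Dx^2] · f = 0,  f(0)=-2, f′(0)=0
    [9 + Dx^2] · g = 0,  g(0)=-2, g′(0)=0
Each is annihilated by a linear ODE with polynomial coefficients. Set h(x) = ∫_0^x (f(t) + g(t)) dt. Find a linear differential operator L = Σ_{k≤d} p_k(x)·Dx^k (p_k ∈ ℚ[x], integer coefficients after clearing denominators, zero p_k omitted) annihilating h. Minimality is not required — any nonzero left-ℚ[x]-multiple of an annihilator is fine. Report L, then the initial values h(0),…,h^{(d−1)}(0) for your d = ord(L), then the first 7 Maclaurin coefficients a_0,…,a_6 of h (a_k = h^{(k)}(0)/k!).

L = 144·Dx + 25·Dx^3 + Dx^5  (order 5).
h: a_k = 0, -4, 0, 25/3, 0, -337/60, 0, …
ICs: h(0) = 0, h′(0) = -4, h′′(0) = 0, h′′′(0) = 50, h′′′′(0) = 0.

f: a_k = -2, 0, 16, 0, -64/3, 0, 512/45, …
g: a_k = -2, 0, 9, 0, -27/4, 0, 81/40, …
h₀=f+g: left-lcm gives L₀, ord ≤ 4.
∫: right-multiply L₀ by Dx.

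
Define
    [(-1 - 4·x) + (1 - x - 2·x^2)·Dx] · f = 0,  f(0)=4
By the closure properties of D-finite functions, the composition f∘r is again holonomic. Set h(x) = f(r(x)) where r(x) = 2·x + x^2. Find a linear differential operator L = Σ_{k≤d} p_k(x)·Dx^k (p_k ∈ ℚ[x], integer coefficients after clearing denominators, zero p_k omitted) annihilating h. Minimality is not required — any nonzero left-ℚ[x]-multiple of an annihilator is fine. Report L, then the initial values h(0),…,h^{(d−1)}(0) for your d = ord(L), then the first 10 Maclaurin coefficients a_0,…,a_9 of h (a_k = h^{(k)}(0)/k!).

L = (2 + 16·x + 8·x^2) + (-1 + 3·x + 6·x^2 + 2·x^3)·Dx  (order 1).
h: a_k = 4, 8, 52, 208, 956, 4216, 18804, 83616, 372108, 1655624, …
ICs: h(0) = 4.

f: a_k = 4, 4, 12, 20, 44, 84, 172, 340, 684, 1364, …
h₀=f(r): pull back L_f along r ⇒ L₀.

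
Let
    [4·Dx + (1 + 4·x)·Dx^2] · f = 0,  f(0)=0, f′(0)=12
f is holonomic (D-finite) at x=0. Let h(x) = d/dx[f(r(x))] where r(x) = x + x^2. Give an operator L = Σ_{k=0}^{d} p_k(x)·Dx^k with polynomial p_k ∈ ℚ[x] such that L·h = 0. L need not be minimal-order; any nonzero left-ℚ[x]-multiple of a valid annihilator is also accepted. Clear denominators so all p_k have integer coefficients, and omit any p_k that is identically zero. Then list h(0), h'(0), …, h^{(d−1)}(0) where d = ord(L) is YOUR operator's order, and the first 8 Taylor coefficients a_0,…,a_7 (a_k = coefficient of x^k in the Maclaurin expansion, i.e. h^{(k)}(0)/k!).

L = 2 + (1 + 2·x)·Dx  (order 1).
h: a_k = 12, -24, 48, -96, 192, -384, 768, -1536, …
ICs: h(0) = 12.

f: a_k = 0, 12, -24, 64, -192, 3072/5, -2048, 49152/7, …
h₀=f(r): pull back L_f along r ⇒ L₀.
h=h₀': d/dx-closure on L₀ ⇒ L.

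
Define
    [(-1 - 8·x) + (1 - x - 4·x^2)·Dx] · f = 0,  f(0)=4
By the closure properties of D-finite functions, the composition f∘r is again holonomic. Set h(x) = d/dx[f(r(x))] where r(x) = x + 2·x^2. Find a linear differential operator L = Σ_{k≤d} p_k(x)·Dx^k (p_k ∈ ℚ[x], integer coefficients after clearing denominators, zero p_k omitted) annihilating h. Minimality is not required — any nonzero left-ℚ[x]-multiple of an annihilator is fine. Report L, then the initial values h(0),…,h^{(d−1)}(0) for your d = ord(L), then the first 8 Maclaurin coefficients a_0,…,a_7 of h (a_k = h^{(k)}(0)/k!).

f: a_k = 4, 4, 20, 36, 116, 260, 724, 1764, …
f∘r: x↦r, Dx↦Dx/r' in L_f ⇒ L₀.
h=h₀': d/dx-closure on L₀ ⇒ L.
L = (14 + 20·x + 120·x^2 + 320·x^3 + 320·x^4) + (-1 - 3·x + 10·x^2 + 40·x^3 + 80·x^4 + 64·x^5)·Dx  (order 1).
h: a_k = 4, 56, 348, 1648, 8100, 38376, 171948, 763616, …
ICs: h(0) = 4.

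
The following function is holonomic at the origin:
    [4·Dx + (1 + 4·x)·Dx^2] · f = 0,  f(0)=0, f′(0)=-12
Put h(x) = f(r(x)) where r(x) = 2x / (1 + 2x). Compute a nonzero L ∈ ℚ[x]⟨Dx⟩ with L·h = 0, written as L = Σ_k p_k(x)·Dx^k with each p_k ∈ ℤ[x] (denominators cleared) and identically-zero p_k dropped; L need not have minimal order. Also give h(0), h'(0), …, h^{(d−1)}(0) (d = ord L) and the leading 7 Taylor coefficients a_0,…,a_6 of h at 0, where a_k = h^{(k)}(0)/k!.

f: a_k = 0, -12, 24, -64, 192, -3072/5, 2048, …
Substitute x→r, Dx→(1/r')Dx; clear ⇒ L₀.
L = (12 + 40·x)·Dx + (1 + 12·x + 20·x^2)·Dx^2  (order 2).
h: a_k = 0, -24, 144, -992, 7488, -299904/5, 499968, …
ICs: h(0) = 0, h′(0) = -24.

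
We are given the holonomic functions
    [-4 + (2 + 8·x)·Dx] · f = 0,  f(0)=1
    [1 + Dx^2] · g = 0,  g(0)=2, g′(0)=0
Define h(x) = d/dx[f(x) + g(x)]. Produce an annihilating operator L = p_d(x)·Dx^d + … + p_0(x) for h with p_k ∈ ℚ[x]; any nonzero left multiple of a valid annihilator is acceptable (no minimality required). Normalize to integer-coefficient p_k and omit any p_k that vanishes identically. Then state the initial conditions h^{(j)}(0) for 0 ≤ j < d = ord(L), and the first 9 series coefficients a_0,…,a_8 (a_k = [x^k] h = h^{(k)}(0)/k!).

f: a_k = 1, 2, -2, 4, -10, 28, -84, 264, -858, …
g: a_k = 2, 0, -1, 0, 1/12, 0, -1/360, 0, 1/20160, …
L₀ := lclm(L_f,L_g); ord L₀ ≤ 1+2.
Differentiate: ansatz ord ≤ ord L₀ ⇒ L.
L = (-122 - 16·x - 32·x^2) + (-13 - 60·x - 48·x^2 - 64·x^3)·Dx + (-122 - 16·x - 32·x^2)·Dx^2 + (-13 - 60·x - 48·x^2 - 64·x^3)·Dx^3  (order 3).
h: a_k = 2, -6, 12, -119/3, 140, -30241/60, 1848, -17297279/2520, 25740, …
ICs: h(0) = 2, h′(0) = -6, h′′(0) = 24.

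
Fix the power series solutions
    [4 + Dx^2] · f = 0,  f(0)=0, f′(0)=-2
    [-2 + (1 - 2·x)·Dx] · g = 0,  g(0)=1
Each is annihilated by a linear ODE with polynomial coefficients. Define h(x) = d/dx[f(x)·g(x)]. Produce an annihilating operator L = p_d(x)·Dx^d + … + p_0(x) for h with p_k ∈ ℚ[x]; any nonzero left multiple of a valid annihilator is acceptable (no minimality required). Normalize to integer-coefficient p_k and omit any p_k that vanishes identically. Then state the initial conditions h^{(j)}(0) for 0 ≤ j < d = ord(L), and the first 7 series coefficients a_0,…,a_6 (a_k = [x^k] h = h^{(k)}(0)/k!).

L = (-4 - 16·x + 16·x^2) + (-4 + 8·x)·Dx + (1 - 4·x + 4·x^2)·Dx^2  (order 2).
h: a_k = -2, -8, -20, -160/3, -404/3, -1616/5, -33928/45, …
ICs: h(0) = -2, h′(0) = -8.

f: a_k = 0, -2, 0, 4/3, 0, -4/15, 0, …
g: a_k = 1, 2, 4, 8, 16, 32, 64, …
L₀ := L_f ⊗_s L_g (sym. prod.), ord ≤ 2.
Derive L from L₀ (diff closure).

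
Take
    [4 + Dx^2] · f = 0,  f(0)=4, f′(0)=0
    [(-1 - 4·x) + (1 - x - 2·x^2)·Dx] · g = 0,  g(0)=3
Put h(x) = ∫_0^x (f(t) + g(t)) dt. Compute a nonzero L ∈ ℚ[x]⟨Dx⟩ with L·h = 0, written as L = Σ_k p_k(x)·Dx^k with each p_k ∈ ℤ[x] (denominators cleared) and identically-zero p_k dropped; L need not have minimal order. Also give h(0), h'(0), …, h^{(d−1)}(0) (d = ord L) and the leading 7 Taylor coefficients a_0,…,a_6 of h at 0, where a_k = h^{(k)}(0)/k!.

L = (-68 - 304·x - 200·x^2 - 320·x^3 - 160·x^4 - 128·x^5)·Dx + (20 - 12·x - 24·x^2 - 8·x^3 - 48·x^4 - 96·x^5 - 64·x^6)·Dx^2 + (-17 - 76·x - 50·x^2 - 80·x^3 - 40·x^4 - 32·x^5)·Dx^3 + (5 - 3·x - 6·x^2 - 2·x^3 - 12·x^4 - 24·x^5 - 16·x^6)·Dx^4  (order 4).
h: a_k = 0, 7, 3/2, 1/3, 15/4, 107/15, 21/2, …
ICs: h(0) = 0, h′(0) = 7, h′′(0) = 3, h′′′(0) = 2.

f: a_k = 4, 0, -8, 0, 8/3, 0, -16/45, …
g: a_k = 3, 3, 9, 15, 33, 63, 129, …
L₀ := lclm(L_f,L_g); ord L₀ ≤ 2+1.
Integrate: L := L₀·Dx.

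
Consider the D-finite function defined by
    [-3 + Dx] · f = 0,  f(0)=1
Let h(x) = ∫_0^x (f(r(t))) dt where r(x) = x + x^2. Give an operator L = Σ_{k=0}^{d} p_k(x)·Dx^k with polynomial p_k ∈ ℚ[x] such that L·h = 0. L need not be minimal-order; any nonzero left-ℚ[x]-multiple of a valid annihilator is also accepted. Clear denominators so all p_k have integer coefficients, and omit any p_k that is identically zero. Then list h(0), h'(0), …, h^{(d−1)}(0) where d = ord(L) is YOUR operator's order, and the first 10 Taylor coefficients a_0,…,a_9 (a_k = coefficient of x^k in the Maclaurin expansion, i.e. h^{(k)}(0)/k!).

f: a_k = 1, 3, 9/2, 9/2, 27/8, 81/40, 81/80, 243/560, 729/4480, 243/4480, …
Change of var in L_f (x↦r) gives L₀.
∫: right-multiply L₀ by Dx.
L = (-3 - 6·x)·Dx + Dx^2  (order 2).
h: a_k = 0, 1, 3/2, 5/2, 27/8, 171/40, 387/80, 2871/560, 4509/896, 20913/4480, …
ICs: h(0) = 0, h′(0) = 1.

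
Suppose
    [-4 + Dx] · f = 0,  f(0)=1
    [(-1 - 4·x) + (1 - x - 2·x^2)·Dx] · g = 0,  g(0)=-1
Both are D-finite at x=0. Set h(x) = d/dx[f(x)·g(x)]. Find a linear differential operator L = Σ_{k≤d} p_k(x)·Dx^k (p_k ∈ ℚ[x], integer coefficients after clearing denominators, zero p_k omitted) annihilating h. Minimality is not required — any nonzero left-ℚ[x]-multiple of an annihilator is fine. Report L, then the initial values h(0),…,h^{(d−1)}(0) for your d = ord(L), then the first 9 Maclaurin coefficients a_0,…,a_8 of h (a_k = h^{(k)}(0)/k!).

f: a_k = 1, 4, 8, 32/3, 32/3, 128/15, 256/45, 1024/315, 512/315, …
g: a_k = -1, -1, -3, -5, -11, -21, -43, -85, -171, …
h₀=f·g: eliminate ⇒ L₀, order ≤ 1·1.
Derive L from L₀ (diff closure).
L = (30 + 4·x - 72·x^2 + 64·x^4) + (-5 + 5·x + 18·x^2 - 8·x^3 - 16·x^4)·Dx  (order 1).
h: a_k = -5, -30, -107, -916/3, -781, -5662/3, -39703/9, -353064/35, -7150091/315, …
ICs: h(0) = -5.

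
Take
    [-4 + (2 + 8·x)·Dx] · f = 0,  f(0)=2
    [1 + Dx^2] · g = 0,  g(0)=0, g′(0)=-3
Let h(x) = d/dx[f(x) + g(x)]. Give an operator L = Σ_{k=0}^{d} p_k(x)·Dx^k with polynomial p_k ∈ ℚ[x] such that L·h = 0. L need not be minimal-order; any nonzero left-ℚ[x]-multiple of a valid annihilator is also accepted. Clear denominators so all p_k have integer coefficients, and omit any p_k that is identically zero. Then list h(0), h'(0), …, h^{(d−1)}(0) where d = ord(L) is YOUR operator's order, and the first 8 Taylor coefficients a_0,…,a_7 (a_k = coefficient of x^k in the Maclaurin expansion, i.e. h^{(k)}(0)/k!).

f: a_k = 2, 4, -4, 8, -20, 56, -168, 528, …
g: a_k = 0, -3, 0, 1/2, 0, -1/40, 0, 1/1680, …
f+g: L₀ = lclm(L_f,L_g), ord ≤ 1+2.
Differentiate: ansatz ord ≤ ord L₀ ⇒ L.
L = (-122 - 16·x - 32·x^2) + (-13 - 60·x - 48·x^2 - 64·x^3)·Dx + (-122 - 16·x - 32·x^2)·Dx^2 + (-13 - 60·x - 48·x^2 - 64·x^3)·Dx^3  (order 3).
h: a_k = 1, -8, 51/2, -80, 2239/8, -1008, 887041/240, -13728, …
ICs: h(0) = 1, h′(0) = -8, h′′(0) = 51.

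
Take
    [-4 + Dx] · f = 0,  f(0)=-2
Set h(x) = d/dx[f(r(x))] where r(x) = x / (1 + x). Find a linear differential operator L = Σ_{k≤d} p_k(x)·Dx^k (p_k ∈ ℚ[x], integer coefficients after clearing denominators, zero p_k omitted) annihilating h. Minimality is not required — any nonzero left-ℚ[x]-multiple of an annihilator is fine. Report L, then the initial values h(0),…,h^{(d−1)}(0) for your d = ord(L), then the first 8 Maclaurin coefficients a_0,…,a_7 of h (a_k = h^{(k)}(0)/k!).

f: a_k = -2, -8, -16, -64/3, -64/3, -256/15, -512/45, -2048/315, …
f∘r: x↦r, Dx↦Dx/r' in L_f ⇒ L₀.
Derive L from L₀ (diff closure).
L = (2 - 2·x) + (-1 - 2·x - x^2)·Dx  (order 1).
h: a_k = -8, -16, 8, 32/3, -56/3, 176/15, 136/45, -5056/315, …
ICs: h(0) = -8.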